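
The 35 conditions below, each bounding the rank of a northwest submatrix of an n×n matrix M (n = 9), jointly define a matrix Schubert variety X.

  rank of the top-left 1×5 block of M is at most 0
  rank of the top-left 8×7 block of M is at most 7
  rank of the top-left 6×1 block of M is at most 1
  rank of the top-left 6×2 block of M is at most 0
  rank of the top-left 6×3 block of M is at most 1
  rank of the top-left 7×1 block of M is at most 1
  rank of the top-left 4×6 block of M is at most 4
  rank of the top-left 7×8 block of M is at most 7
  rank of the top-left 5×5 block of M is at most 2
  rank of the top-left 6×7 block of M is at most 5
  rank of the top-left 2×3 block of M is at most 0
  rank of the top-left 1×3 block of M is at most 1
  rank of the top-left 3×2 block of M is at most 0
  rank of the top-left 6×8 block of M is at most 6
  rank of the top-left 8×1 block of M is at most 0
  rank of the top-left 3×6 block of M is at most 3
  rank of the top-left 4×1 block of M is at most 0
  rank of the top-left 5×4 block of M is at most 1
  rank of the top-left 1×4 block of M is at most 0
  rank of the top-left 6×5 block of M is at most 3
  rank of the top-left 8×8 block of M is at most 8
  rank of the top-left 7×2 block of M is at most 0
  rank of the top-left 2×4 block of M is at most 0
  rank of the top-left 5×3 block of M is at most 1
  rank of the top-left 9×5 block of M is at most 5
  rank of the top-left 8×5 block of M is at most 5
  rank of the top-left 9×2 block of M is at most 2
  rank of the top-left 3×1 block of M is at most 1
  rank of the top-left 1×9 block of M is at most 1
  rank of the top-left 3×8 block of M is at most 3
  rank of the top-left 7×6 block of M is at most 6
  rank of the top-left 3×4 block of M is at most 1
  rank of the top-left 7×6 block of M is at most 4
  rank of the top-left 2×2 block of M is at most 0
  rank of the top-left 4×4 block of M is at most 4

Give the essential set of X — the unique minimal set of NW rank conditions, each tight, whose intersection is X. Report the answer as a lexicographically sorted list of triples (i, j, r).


Reconstructing r_w from the 35 given conditions:

  i=1: 0  0  0  0  0  1  1  1  1
  i=2: 0  0  0  0  1  2  2  2  2
  i=3: 0  0  1  1  2  3  3  3  3
  i=4: 0  0  1  1  2  3  4  4  4
  i=5: 0  0  1  1  2  3  4  5  5
  i=6: 0  0  1  2  3  4  5  6  6
  i=7: 0  0  1  2  3  4  5  6  7
  i=8: 0  1  2  3  4  5  6  7  8
  i=9: 1  2  3  4  5  6  7  8  9

hence w(1..9) = (6, 5, 3, 7, 8, 4, 9, 2, 1).

Fulton essential set (5 of the 22 Rothe cells):

[(1, 5, 0), (2, 4, 0), (5, 4, 1), (7, 2, 0), (8, 1, 0)]


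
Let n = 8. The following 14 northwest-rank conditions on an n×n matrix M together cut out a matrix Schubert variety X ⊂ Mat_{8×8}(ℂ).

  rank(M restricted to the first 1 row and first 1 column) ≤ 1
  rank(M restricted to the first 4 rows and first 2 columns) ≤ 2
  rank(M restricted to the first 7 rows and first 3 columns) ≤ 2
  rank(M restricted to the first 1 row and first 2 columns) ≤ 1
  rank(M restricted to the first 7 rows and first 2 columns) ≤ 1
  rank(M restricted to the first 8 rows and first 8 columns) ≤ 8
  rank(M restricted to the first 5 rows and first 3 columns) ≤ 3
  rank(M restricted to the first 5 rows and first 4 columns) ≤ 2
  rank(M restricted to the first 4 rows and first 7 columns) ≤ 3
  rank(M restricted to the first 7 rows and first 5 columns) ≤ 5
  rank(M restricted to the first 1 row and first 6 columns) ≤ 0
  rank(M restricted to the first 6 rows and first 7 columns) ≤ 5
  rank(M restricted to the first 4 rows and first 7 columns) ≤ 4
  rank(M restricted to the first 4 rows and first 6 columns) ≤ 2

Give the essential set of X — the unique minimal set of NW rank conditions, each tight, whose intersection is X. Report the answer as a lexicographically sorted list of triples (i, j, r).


Recovering R(i,j) via the rank-extension bound from the 14 conditions:

  row 1: 0, 0, 0, 0, 0, 0, 1, 1
  row 2: 1, 1, 1, 1, 1, 1, 2, 2
  row 3: 1, 1, 2, 2, 2, 2, 3, 3
  row 4: 1, 1, 2, 2, 2, 2, 3, 4
  row 5: 1, 1, 2, 2, 3, 3, 4, 5
  row 6: 1, 1, 2, 3, 4, 4, 5, 6
  row 7: 1, 1, 2, 3, 4, 5, 6, 7
  row 8: 1, 2, 3, 4, 5, 6, 7, 8

the unique w with this rank table is (7, 1, 3, 8, 5, 4, 6, 2).

ℓ(w)=15; the 4 essential cells (i,j,r):

[(1, 6, 0), (4, 6, 2), (5, 4, 2), (7, 2, 1)]


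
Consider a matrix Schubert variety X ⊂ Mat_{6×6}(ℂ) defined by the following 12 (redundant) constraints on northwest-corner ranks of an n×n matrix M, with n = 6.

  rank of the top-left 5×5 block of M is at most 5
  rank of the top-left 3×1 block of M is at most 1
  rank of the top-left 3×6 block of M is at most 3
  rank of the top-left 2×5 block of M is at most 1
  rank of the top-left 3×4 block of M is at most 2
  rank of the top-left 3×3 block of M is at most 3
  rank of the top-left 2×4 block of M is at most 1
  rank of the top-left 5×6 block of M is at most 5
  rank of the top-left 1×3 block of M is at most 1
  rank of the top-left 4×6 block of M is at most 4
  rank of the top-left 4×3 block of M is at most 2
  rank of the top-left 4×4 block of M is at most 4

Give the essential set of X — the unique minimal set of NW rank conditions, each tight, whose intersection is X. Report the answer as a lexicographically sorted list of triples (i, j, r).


The tightest implied rank at each (i,j), from the 12 conditions:

  R[1]: 1 | 1 | 1 | 1 | 1 | 1
  R[2]: 1 | 1 | 1 | 1 | 1 | 2
  R[3]: 1 | 2 | 2 | 2 | 2 | 3
  R[4]: 1 | 2 | 2 | 3 | 3 | 4
  R[5]: 1 | 2 | 3 | 4 | 4 | 5
  R[6]: 1 | 2 | 3 | 4 | 5 | 6

giving w = (1, 6, 2, 4, 3, 5) via Δ²R.

|D(w)|=5, |Ess(w)|=2:

[(2, 5, 1), (4, 3, 2)]


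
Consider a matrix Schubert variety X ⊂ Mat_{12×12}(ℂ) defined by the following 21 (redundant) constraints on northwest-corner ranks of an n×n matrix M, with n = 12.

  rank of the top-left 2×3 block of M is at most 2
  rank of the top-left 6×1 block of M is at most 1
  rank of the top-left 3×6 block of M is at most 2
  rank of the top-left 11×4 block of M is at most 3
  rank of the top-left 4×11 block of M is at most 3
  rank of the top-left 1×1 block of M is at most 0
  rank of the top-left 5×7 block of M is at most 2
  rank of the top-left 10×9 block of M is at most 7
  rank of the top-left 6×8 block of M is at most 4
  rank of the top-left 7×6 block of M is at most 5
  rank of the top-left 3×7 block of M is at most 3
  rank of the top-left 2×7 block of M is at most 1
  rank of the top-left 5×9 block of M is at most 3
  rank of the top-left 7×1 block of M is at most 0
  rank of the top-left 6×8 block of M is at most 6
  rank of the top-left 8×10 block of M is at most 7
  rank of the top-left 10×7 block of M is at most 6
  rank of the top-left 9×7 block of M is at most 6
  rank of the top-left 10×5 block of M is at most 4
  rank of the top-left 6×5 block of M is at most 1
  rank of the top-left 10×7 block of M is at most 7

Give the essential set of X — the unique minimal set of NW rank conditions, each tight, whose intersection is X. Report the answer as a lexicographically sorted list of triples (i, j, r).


Computing R[i][j] = min implied NW-rank bound (n=12, 21 conditions):

  i=1: 0  1  1  1  1  1  1  1  1  1  1  1
  i=2: 0  1  1  1  1  1  1  2  2  2  2  2
  i=3: 0  1  1  1  1  2  2  3  3  3  3  3
  i=4: 0  1  1  1  1  2  2  3  3  3  3  4
  i=5: 0  1  1  1  1  2  2  3  3  4  4  5
  i=6: 0  1  1  1  1  2  3  4  4  5  5  6
  i=7: 0  1  2  2  2  3  4  5  5  6  6  7
  i=8: 1  2  3  3  3  4  5  6  6  7  7  8
  i=9: 1  2  3  3  4  5  6  7  7  8  8  9
  i=10: 1  2  3  3  4  5  6  7  7  8  9  10
  i=11: 1  2  3  3  4  5  6  7  8  9  10  11
  i=12: 1  2  3  4  5  6  7  8  9  10  11  12

hence w(1..12) = (2, 8, 6, 12, 10, 7, 3, 1, 5, 11, 9, 4).

|D(w)|=34, |Ess(w)|=8:

[(2, 7, 1), (4, 11, 3), (5, 7, 2), (5, 9, 3), (6, 5, 1), (7, 1, 0), (10, 9, 7), (11, 4, 3)]


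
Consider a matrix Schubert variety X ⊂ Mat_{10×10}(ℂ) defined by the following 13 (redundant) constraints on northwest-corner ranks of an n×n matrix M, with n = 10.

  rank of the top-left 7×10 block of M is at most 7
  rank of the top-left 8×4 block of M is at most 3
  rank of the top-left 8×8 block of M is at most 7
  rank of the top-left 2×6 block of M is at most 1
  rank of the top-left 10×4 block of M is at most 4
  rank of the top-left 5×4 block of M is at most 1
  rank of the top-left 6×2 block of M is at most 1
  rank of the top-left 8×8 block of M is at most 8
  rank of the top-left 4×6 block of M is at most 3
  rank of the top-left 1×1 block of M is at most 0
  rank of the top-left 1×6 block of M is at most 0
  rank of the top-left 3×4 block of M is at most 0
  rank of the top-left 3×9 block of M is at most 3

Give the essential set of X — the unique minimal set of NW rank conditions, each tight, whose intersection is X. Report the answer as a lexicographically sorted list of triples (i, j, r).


Propagating the 13 rank bounds to every northwest block:

  R[1]: 0  0  0  0  0  0  1  1  1  1
  R[2]: 0  0  0  0  1  1  2  2  2  2
  R[3]: 0  0  0  0  1  2  3  3  3  3
  R[4]: 1  1  1  1  2  3  4  4  4  4
  R[5]: 1  1  1  1  2  3  4  5  5  5
  R[6]: 1  1  2  2  3  4  5  6  6  6
  R[7]: 1  2  3  3  4  5  6  7  7  7
  R[8]: 1  2  3  3  4  5  6  7  8  8
  R[9]: 1  2  3  4  5  6  7  8  9  9
  R[10]: 1  2  3  4  5  6  7  8  9  10

the unique w with this rank table is (7, 5, 6, 1, 8, 3, 2, 9, 4, 10).

|D(w)|=19, |Ess(w)|=5:

[(1, 6, 0), (3, 4, 0), (5, 4, 1), (6, 2, 1), (8, 4, 3)]


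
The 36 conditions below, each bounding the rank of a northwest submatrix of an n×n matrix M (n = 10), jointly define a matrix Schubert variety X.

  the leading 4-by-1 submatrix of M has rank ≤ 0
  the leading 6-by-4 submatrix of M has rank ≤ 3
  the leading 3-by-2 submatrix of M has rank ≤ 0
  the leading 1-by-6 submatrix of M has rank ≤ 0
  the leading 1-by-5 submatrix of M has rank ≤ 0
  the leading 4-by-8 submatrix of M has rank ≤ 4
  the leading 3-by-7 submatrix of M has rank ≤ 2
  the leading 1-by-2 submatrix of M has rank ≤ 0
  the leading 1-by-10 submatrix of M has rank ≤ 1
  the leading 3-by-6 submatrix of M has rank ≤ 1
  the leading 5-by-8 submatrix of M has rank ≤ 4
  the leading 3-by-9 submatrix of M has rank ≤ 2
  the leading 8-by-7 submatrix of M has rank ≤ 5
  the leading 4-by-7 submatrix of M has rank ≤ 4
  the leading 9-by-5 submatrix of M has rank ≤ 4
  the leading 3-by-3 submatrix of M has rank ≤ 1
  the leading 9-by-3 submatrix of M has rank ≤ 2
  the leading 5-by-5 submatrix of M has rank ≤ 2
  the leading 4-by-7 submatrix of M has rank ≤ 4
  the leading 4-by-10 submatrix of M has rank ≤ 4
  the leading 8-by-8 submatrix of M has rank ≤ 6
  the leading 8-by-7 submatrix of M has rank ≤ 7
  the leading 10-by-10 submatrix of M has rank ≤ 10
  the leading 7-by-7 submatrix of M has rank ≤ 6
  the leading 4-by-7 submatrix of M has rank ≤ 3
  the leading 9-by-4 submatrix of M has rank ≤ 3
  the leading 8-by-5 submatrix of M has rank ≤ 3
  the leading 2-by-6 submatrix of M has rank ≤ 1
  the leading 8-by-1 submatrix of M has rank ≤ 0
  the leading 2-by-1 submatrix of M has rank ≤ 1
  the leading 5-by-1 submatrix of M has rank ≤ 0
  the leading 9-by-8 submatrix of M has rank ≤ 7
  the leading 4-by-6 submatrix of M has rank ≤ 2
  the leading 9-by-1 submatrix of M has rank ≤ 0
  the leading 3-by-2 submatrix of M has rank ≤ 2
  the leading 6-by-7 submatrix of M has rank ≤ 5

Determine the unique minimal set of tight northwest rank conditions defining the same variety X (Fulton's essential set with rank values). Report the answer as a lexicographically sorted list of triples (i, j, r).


The tightest implied rank at each (i,j), from the 36 conditions:

  i=1: 0, 0, 0, 0, 0, 0, 1, 1, 1, 1
  i=2: 0, 0, 1, 1, 1, 1, 2, 2, 2, 2
  i=3: 0, 0, 1, 1, 1, 1, 2, 2, 2, 3
  i=4: 0, 1, 2, 2, 2, 2, 3, 3, 3, 4
  i=5: 0, 1, 2, 2, 2, 3, 4, 4, 4, 5
  i=6: 0, 1, 2, 3, 3, 4, 5, 5, 5, 6
  i=7: 0, 1, 2, 3, 3, 4, 5, 6, 6, 7
  i=8: 0, 1, 2, 3, 3, 4, 5, 6, 7, 8
  i=9: 0, 1, 2, 3, 4, 5, 6, 7, 8, 9
  i=10: 1, 2, 3, 4, 5, 6, 7, 8, 9, 10

giving w = (7, 3, 10, 2, 6, 4, 8, 9, 5, 1) via Δ²R.

D(w) has 25 cells with 7 SE-corners; essential set:

[(1, 6, 0), (3, 2, 0), (3, 6, 1), (3, 9, 2), (5, 5, 2), (8, 5, 3), (9, 1, 0)]


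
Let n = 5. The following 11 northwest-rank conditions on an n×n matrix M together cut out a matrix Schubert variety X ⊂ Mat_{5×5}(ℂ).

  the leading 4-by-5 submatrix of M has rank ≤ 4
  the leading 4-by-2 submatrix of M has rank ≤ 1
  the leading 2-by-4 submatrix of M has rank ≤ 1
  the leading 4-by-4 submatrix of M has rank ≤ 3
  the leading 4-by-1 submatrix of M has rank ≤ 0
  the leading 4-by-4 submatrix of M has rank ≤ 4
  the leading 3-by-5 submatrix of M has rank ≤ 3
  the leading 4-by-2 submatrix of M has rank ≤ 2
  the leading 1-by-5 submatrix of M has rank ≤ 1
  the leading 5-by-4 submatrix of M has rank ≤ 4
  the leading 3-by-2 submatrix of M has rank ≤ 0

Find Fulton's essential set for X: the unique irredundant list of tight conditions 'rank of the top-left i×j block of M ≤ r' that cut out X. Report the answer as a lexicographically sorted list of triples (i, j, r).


Reconstructing r_w from the 11 given conditions:

  row 1: 0  0  1  1  1
  row 2: 0  0  1  1  2
  row 3: 0  0  1  2  3
  row 4: 0  1  2  3  4
  row 5: 1  2  3  4  5

so w = (3, 5, 4, 2, 1).

Rothe diagram D(w) (8 cells), 3 SE-corners (essential conditions):

[(2, 4, 1), (3, 2, 0), (4, 1, 0)]


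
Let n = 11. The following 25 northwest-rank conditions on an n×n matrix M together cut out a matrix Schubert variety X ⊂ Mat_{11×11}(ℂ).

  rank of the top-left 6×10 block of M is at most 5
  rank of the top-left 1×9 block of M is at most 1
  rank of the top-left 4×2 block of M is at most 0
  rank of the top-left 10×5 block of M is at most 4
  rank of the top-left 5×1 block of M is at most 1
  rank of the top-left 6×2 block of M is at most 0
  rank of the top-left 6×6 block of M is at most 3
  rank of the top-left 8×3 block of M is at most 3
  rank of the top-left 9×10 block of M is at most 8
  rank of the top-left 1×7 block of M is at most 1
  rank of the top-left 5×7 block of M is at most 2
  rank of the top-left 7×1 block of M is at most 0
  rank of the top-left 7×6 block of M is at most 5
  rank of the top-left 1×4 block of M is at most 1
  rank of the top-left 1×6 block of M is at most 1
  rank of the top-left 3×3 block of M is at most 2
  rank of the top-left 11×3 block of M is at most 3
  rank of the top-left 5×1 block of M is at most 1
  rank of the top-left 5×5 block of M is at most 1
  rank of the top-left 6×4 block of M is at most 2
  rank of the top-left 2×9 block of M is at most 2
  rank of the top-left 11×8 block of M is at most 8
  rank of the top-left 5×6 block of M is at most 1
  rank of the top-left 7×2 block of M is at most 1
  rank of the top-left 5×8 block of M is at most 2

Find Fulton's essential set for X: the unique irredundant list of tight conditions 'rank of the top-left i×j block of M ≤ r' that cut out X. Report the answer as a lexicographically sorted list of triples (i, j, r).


Rank table r_w(11×11) implied by the 25 constraints:

  row 1: 0  0  1  1  1  1  1  1  1  1  1
  row 2: 0  0  1  1  1  1  2  2  2  2  2
  row 3: 0  0  1  1  1  1  2  2  3  3  3
  row 4: 0  0  1  1  1  1  2  2  3  4  4
  row 5: 0  0  1  1  1  1  2  2  3  4  5
  row 6: 0  0  1  2  2  2  3  3  4  5  6
  row 7: 0  1  2  3  3  3  4  4  5  6  7
  row 8: 1  2  3  4  4  4  5  5  6  7  8
  row 9: 1  2  3  4  4  5  6  6  7  8  9
  row 10: 1  2  3  4  4  5  6  7  8  9  10
  row 11: 1  2  3  4  5  6  7  8  9  10  11

reading off 1-entries of Δ²R: w = (3, 7, 9, 10, 11, 4, 2, 1, 6, 8, 5).

ℓ(w)=30; the 5 essential cells (i,j,r):

[(5, 6, 1), (5, 8, 2), (6, 2, 0), (7, 1, 0), (10, 5, 4)]


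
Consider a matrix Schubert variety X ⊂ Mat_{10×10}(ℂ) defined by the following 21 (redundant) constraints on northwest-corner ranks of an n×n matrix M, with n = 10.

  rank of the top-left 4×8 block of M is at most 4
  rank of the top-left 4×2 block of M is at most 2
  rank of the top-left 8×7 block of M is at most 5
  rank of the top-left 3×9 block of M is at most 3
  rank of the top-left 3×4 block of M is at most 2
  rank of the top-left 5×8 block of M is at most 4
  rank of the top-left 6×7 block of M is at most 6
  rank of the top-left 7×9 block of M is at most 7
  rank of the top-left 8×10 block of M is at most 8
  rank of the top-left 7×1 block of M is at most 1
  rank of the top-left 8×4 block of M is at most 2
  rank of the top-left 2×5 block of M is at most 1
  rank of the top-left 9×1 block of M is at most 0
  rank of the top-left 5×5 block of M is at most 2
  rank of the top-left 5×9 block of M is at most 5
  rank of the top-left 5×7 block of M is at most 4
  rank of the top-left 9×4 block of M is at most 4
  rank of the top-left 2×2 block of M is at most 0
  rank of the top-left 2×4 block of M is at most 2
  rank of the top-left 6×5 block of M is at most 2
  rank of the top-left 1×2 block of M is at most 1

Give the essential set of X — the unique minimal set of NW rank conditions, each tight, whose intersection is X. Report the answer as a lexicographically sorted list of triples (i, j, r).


Rank table r_w(10×10) implied by the 21 constraints:

  0 | 0 | 1 | 1 | 1 | 1 | 1 | 1 | 1 | 1
  0 | 0 | 1 | 1 | 1 | 2 | 2 | 2 | 2 | 2
  0 | 1 | 2 | 2 | 2 | 3 | 3 | 3 | 3 | 3
  0 | 1 | 2 | 2 | 2 | 3 | 4 | 4 | 4 | 4
  0 | 1 | 2 | 2 | 2 | 3 | 4 | 4 | 5 | 5
  0 | 1 | 2 | 2 | 2 | 3 | 4 | 5 | 6 | 6
  0 | 1 | 2 | 2 | 3 | 4 | 5 | 6 | 7 | 7
  0 | 1 | 2 | 2 | 3 | 4 | 5 | 6 | 7 | 8
  0 | 1 | 2 | 3 | 4 | 5 | 6 | 7 | 8 | 9
  1 | 2 | 3 | 4 | 5 | 6 | 7 | 8 | 9 | 10

hence w(1..10) = (3, 6, 2, 7, 9, 8, 5, 10, 4, 1).

Rothe diagram D(w) (22 cells), 6 SE-corners (essential conditions):

[(2, 2, 0), (2, 5, 1), (5, 8, 4), (6, 5, 2), (8, 4, 2), (9, 1, 0)]


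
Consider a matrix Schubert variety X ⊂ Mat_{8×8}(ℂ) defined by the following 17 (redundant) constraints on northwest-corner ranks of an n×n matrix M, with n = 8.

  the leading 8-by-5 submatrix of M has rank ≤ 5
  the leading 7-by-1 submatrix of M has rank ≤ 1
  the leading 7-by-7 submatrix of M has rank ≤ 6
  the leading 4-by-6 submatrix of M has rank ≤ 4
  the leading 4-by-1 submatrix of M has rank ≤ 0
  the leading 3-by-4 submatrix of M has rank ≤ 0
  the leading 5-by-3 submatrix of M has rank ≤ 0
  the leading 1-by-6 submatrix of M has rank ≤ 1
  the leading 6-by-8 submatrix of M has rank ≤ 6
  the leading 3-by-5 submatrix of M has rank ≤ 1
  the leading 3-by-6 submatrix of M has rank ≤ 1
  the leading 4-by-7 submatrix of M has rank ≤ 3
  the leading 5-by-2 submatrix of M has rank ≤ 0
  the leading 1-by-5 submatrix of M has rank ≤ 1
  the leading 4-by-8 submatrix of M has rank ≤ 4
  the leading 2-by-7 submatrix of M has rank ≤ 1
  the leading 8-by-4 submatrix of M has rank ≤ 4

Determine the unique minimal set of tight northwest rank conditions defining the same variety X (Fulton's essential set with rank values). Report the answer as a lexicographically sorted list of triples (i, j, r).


Reconstructing r_w from the 17 given conditions:

  i=1: 0 0 0 0 1 1 1 1
  i=2: 0 0 0 0 1 1 1 2
  i=3: 0 0 0 0 1 1 2 3
  i=4: 0 0 0 1 2 2 3 4
  i=5: 0 0 0 1 2 3 4 5
  i=6: 1 1 1 2 3 4 5 6
  i=7: 1 2 2 3 4 5 6 7
  i=8: 1 2 3 4 5 6 7 8

giving w = (5, 8, 7, 4, 6, 1, 2, 3) via Δ²R.

D(w) has 21 cells with 4 SE-corners; essential set:

[(2, 7, 1), (3, 4, 0), (3, 6, 1), (5, 3, 0)]


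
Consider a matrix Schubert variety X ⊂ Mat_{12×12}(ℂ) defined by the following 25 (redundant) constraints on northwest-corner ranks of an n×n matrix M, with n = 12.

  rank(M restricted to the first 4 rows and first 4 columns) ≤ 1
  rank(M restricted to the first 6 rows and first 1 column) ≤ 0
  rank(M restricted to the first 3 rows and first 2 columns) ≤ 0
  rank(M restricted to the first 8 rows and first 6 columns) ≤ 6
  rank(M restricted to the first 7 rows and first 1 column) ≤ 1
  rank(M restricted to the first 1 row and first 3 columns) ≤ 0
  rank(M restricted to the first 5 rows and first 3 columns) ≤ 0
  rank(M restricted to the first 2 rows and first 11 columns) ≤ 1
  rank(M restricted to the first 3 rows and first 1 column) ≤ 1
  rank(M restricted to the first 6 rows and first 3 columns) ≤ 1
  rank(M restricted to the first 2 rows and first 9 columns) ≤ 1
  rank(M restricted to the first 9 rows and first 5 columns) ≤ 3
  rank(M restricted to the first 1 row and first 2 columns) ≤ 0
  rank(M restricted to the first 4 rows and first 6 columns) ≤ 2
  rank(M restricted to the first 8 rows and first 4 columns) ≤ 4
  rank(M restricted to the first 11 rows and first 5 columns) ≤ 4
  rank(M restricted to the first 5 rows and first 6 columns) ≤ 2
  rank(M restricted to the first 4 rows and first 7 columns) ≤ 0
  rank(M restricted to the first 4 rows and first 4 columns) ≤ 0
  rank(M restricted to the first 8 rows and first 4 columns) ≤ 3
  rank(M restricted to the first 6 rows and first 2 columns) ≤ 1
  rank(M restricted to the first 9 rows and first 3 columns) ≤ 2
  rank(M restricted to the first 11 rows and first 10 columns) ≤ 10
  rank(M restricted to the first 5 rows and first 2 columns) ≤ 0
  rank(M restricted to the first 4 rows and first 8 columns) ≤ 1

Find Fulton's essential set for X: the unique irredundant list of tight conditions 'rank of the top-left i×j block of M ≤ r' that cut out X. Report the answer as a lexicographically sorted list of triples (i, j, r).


Recovering R(i,j) via the rank-extension bound from the 25 conditions:

  i=1: 0, 0, 0, 0, 0, 0, 0, 1, 1, 1, 1, 1
  i=2: 0, 0, 0, 0, 0, 0, 0, 1, 1, 1, 1, 2
  i=3: 0, 0, 0, 0, 0, 0, 0, 1, 2, 2, 2, 3
  i=4: 0, 0, 0, 0, 0, 0, 0, 1, 2, 3, 3, 4
  i=5: 0, 0, 0, 1, 1, 1, 1, 2, 3, 4, 4, 5
  i=6: 0, 1, 1, 2, 2, 2, 2, 3, 4, 5, 5, 6
  i=7: 1, 2, 2, 3, 3, 3, 3, 4, 5, 6, 6, 7
  i=8: 1, 2, 2, 3, 3, 4, 4, 5, 6, 7, 7, 8
  i=9: 1, 2, 2, 3, 3, 4, 5, 6, 7, 8, 8, 9
  i=10: 1, 2, 3, 4, 4, 5, 6, 7, 8, 9, 9, 10
  i=11: 1, 2, 3, 4, 4, 5, 6, 7, 8, 9, 10, 11
  i=12: 1, 2, 3, 4, 5, 6, 7, 8, 9, 10, 11, 12

second differences of R give the permutation w = (8, 12, 9, 10, 4, 2, 1, 6, 7, 3, 11, 5).

Fulton essential set (7 of the 40 Rothe cells):

[(2, 11, 1), (4, 7, 0), (5, 3, 0), (6, 1, 0), (9, 3, 2), (9, 5, 3), (11, 5, 4)]


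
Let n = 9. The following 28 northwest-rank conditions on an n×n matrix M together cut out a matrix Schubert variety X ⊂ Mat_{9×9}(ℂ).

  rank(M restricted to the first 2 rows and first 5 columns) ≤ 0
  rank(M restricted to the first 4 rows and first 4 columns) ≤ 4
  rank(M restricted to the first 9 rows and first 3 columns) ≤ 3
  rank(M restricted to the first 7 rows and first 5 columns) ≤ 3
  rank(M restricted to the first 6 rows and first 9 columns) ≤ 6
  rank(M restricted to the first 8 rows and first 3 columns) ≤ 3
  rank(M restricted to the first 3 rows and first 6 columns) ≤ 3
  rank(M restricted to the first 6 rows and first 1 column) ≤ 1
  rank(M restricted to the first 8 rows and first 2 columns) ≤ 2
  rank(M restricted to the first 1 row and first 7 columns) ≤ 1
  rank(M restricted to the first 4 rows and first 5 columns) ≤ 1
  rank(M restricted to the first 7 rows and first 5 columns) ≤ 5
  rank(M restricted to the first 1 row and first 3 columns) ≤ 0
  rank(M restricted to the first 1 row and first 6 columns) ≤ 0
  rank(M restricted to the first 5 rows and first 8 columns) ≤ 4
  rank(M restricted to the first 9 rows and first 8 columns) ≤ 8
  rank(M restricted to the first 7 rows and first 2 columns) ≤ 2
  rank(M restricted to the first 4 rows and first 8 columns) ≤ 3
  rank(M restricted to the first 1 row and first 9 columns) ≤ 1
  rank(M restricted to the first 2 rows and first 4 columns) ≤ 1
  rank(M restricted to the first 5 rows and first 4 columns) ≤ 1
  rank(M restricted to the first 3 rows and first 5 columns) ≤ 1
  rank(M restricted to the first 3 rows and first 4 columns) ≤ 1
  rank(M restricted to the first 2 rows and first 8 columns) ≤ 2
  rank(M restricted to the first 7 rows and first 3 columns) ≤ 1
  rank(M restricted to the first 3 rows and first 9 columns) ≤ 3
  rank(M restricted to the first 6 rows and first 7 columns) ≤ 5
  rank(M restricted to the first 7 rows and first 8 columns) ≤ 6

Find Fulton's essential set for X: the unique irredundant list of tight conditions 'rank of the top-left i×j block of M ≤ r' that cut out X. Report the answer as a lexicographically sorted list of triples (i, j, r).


Propagating the 28 rank bounds to every northwest block:

  0  0  0  0  0  0  1  1  1
  0  0  0  0  0  1  2  2  2
  1  1  1  1  1  2  3  3  3
  1  1  1  1  1  2  3  3  4
  1  1  1  1  2  3  4  4  5
  1  1  1  2  3  4  5  5  6
  1  1  1  2  3  4  5  6  7
  1  2  2  3  4  5  6  7  8
  1  2  3  4  5  6  7  8  9

so w = (7, 6, 1, 9, 5, 4, 8, 2, 3).

|D(w)|=23, |Ess(w)|=6:

[(1, 6, 0), (2, 5, 0), (4, 5, 1), (4, 8, 3), (5, 4, 1), (7, 3, 1)]


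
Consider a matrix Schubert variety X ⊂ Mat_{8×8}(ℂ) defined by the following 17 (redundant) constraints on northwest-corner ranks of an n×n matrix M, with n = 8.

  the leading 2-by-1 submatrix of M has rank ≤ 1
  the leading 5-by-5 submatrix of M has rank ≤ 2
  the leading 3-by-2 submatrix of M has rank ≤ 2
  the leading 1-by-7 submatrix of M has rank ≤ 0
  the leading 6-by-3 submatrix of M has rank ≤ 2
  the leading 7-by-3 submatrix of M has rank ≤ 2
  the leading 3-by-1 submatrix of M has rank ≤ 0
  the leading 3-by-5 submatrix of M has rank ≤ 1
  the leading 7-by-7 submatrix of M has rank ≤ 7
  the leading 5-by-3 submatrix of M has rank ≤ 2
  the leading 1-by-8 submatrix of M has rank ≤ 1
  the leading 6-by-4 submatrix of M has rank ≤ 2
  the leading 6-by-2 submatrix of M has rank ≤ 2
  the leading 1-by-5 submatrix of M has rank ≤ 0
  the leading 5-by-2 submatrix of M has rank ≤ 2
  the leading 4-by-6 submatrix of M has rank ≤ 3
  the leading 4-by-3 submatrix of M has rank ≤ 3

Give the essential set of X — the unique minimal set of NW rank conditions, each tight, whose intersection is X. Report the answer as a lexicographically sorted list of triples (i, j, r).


Propagating the 17 rank bounds to every northwest block:

  row 1: 0, 0, 0, 0, 0, 0, 0, 1
  row 2: 0, 1, 1, 1, 1, 1, 1, 2
  row 3: 0, 1, 1, 1, 1, 2, 2, 3
  row 4: 1, 2, 2, 2, 2, 3, 3, 4
  row 5: 1, 2, 2, 2, 2, 3, 4, 5
  row 6: 1, 2, 2, 2, 3, 4, 5, 6
  row 7: 1, 2, 2, 3, 4, 5, 6, 7
  row 8: 1, 2, 3, 4, 5, 6, 7, 8

reading off 1-entries of Δ²R: w = (8, 2, 6, 1, 7, 5, 4, 3).

D(w) has 18 cells with 6 SE-corners; essential set:

[(1, 7, 0), (3, 1, 0), (3, 5, 1), (5, 5, 2), (6, 4, 2), (7, 3, 2)]


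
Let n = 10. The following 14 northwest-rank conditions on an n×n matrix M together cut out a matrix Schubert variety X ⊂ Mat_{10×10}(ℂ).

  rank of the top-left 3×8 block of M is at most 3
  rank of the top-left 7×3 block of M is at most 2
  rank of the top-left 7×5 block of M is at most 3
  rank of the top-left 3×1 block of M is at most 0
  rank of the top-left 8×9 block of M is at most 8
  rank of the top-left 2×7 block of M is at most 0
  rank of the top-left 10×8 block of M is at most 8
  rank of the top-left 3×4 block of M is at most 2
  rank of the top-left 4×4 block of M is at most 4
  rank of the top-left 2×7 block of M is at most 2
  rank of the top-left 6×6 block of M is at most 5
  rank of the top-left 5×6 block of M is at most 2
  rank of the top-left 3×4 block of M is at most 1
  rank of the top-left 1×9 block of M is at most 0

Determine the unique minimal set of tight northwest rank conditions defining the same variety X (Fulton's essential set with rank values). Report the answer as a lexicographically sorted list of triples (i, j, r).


Computing R[i][j] = min implied NW-rank bound (n=10, 14 conditions):

  i=1: 0 | 0 | 0 | 0 | 0 | 0 | 0 | 0 | 0 | 1
  i=2: 0 | 0 | 0 | 0 | 0 | 0 | 0 | 1 | 1 | 2
  i=3: 0 | 1 | 1 | 1 | 1 | 1 | 1 | 2 | 2 | 3
  i=4: 1 | 2 | 2 | 2 | 2 | 2 | 2 | 3 | 3 | 4
  i=5: 1 | 2 | 2 | 2 | 2 | 2 | 3 | 4 | 4 | 5
  i=6: 1 | 2 | 2 | 3 | 3 | 3 | 4 | 5 | 5 | 6
  i=7: 1 | 2 | 2 | 3 | 3 | 4 | 5 | 6 | 6 | 7
  i=8: 1 | 2 | 3 | 4 | 4 | 5 | 6 | 7 | 7 | 8
  i=9: 1 | 2 | 3 | 4 | 5 | 6 | 7 | 8 | 8 | 9
  i=10: 1 | 2 | 3 | 4 | 5 | 6 | 7 | 8 | 9 | 10

so w = (10, 8, 2, 1, 7, 4, 6, 3, 5, 9).

ℓ(w)=24; the 6 essential cells (i,j,r):

[(1, 9, 0), (2, 7, 0), (3, 1, 0), (5, 6, 2), (7, 3, 2), (7, 5, 3)]


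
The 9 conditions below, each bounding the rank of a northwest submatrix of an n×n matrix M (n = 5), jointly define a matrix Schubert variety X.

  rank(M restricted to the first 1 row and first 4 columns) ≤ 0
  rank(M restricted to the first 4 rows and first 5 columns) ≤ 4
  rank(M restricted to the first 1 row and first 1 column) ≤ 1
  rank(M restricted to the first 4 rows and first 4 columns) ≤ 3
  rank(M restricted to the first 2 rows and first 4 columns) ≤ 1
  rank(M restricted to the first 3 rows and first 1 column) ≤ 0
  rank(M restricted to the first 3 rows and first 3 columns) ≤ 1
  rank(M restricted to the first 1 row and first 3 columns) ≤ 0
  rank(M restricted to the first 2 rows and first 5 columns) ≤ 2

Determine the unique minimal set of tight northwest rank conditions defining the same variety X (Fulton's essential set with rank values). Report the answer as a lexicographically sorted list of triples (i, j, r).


Reconstructing r_w from the 9 given conditions:

  row 1: 0 0 0 0 1
  row 2: 0 1 1 1 2
  row 3: 0 1 1 2 3
  row 4: 1 2 2 3 4
  row 5: 1 2 3 4 5

so w = (5, 2, 4, 1, 3).

|D(w)|=7, |Ess(w)|=3:

[(1, 4, 0), (3, 1, 0), (3, 3, 1)]


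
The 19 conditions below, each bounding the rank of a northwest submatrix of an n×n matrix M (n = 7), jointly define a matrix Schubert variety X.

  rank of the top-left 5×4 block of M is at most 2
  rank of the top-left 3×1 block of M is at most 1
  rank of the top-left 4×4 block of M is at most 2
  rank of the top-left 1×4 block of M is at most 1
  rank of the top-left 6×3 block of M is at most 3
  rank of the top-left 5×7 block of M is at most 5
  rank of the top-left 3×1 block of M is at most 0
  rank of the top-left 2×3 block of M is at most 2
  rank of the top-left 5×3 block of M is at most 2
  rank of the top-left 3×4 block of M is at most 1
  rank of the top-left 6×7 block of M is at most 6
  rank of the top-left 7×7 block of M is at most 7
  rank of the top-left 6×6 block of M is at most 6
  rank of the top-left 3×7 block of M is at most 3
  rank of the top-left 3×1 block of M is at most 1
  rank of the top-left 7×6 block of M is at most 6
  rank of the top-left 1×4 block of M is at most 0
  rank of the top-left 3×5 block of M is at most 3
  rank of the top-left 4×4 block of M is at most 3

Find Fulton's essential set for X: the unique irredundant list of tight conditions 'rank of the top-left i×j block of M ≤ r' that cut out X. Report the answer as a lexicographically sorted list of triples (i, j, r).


Recovering R(i,j) via the rank-extension bound from the 19 conditions:

  row 1: 0  0  0  0  1  1  1
  row 2: 0  1  1  1  2  2  2
  row 3: 0  1  1  1  2  3  3
  row 4: 1  2  2  2  3  4  4
  row 5: 1  2  2  2  3  4  5
  row 6: 1  2  3  3  4  5  6
  row 7: 1  2  3  4  5  6  7

second differences of R give the permutation w = (5, 2, 6, 1, 7, 3, 4).

D(w) has 10 cells with 4 SE-corners; essential set:

[(1, 4, 0), (3, 1, 0), (3, 4, 1), (5, 4, 2)]


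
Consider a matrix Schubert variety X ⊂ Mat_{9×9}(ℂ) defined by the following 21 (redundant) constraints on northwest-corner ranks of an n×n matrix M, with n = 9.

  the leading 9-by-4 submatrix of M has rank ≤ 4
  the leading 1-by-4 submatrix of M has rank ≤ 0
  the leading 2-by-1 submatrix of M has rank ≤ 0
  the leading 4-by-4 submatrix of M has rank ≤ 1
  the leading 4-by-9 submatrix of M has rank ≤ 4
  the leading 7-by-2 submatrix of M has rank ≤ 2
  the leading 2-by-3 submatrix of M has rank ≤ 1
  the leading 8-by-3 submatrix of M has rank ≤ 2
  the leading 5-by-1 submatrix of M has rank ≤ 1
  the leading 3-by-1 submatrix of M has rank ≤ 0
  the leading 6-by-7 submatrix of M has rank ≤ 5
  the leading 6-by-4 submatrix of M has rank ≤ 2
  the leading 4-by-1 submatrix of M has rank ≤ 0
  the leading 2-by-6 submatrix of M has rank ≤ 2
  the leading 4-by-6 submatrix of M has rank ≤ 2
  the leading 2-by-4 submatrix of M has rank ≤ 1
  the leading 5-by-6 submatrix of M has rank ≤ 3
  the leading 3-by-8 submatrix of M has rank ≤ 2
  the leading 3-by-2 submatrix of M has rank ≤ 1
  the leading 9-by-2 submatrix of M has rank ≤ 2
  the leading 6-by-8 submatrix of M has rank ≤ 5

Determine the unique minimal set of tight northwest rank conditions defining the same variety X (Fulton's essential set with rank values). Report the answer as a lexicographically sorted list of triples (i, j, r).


Propagating the 21 rank bounds to every northwest block:

  R[1]: 0, 0, 0, 0, 1, 1, 1, 1, 1
  R[2]: 0, 1, 1, 1, 2, 2, 2, 2, 2
  R[3]: 0, 1, 1, 1, 2, 2, 2, 2, 3
  R[4]: 0, 1, 1, 1, 2, 2, 3, 3, 4
  R[5]: 1, 2, 2, 2, 3, 3, 4, 4, 5
  R[6]: 1, 2, 2, 2, 3, 4, 5, 5, 6
  R[7]: 1, 2, 2, 3, 4, 5, 6, 6, 7
  R[8]: 1, 2, 2, 3, 4, 5, 6, 7, 8
  R[9]: 1, 2, 3, 4, 5, 6, 7, 8, 9

reading off 1-entries of Δ²R: w = (5, 2, 9, 7, 1, 6, 4, 8, 3).

Rothe diagram D(w) (19 cells), 7 SE-corners (essential conditions):

[(1, 4, 0), (3, 8, 2), (4, 1, 0), (4, 4, 1), (4, 6, 2), (6, 4, 2), (8, 3, 2)]


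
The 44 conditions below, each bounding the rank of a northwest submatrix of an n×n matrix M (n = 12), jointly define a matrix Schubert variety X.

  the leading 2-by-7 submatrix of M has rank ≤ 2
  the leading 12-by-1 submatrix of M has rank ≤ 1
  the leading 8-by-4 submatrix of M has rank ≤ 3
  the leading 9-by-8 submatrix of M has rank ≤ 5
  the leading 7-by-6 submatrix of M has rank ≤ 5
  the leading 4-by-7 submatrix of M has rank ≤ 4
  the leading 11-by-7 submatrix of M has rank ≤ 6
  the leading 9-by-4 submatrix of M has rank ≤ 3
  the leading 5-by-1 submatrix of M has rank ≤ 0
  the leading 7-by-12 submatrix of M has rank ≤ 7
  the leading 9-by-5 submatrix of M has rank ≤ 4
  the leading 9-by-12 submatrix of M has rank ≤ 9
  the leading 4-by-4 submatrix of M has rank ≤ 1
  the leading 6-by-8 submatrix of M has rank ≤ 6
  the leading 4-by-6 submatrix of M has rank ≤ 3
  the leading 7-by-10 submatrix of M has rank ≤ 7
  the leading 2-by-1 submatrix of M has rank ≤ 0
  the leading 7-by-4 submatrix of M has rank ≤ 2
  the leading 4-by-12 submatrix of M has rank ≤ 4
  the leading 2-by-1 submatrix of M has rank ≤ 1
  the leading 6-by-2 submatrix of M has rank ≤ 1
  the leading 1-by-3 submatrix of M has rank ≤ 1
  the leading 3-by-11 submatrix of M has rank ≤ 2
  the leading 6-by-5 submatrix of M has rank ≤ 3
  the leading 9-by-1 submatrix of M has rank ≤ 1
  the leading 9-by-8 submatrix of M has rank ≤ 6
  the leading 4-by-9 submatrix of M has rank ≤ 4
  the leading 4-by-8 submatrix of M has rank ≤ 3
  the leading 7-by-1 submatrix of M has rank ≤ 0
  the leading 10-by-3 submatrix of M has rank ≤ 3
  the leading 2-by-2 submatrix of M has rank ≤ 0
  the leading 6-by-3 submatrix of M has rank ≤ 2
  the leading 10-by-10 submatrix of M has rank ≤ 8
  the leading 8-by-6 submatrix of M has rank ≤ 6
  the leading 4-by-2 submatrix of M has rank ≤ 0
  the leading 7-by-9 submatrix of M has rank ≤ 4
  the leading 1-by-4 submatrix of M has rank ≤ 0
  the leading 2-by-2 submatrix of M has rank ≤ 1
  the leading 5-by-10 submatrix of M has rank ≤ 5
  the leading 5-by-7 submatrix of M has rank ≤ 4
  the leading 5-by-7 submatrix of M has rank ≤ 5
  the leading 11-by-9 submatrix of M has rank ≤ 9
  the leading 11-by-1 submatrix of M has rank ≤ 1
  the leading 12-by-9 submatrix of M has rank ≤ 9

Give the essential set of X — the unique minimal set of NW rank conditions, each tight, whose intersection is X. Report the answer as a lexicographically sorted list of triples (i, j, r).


Reconstructing r_w from the 44 given conditions:

  row 1: 0 | 0 | 0 | 0 | 1 | 1 | 1 | 1 | 1 | 1 | 1 | 1
  row 2: 0 | 0 | 1 | 1 | 2 | 2 | 2 | 2 | 2 | 2 | 2 | 2
  row 3: 0 | 0 | 1 | 1 | 2 | 2 | 2 | 2 | 2 | 2 | 2 | 3
  row 4: 0 | 0 | 1 | 1 | 2 | 3 | 3 | 3 | 3 | 3 | 3 | 4
  row 5: 0 | 1 | 2 | 2 | 3 | 4 | 4 | 4 | 4 | 4 | 4 | 5
  row 6: 0 | 1 | 2 | 2 | 3 | 4 | 4 | 4 | 4 | 5 | 5 | 6
  row 7: 0 | 1 | 2 | 2 | 3 | 4 | 4 | 4 | 4 | 5 | 6 | 7
  row 8: 1 | 2 | 3 | 3 | 4 | 5 | 5 | 5 | 5 | 6 | 7 | 8
  row 9: 1 | 2 | 3 | 3 | 4 | 5 | 5 | 5 | 6 | 7 | 8 | 9
  row 10: 1 | 2 | 3 | 4 | 5 | 6 | 6 | 6 | 7 | 8 | 9 | 10
  row 11: 1 | 2 | 3 | 4 | 5 | 6 | 6 | 7 | 8 | 9 | 10 | 11
  row 12: 1 | 2 | 3 | 4 | 5 | 6 | 7 | 8 | 9 | 10 | 11 | 12

so w = (5, 3, 12, 6, 2, 10, 11, 1, 9, 4, 8, 7).

Rothe diagram D(w) (33 cells), 10 SE-corners (essential conditions):

[(1, 4, 0), (3, 11, 2), (4, 2, 0), (4, 4, 1), (7, 1, 0), (7, 4, 2), (7, 9, 4), (9, 4, 3), (9, 8, 5), (11, 7, 6)]


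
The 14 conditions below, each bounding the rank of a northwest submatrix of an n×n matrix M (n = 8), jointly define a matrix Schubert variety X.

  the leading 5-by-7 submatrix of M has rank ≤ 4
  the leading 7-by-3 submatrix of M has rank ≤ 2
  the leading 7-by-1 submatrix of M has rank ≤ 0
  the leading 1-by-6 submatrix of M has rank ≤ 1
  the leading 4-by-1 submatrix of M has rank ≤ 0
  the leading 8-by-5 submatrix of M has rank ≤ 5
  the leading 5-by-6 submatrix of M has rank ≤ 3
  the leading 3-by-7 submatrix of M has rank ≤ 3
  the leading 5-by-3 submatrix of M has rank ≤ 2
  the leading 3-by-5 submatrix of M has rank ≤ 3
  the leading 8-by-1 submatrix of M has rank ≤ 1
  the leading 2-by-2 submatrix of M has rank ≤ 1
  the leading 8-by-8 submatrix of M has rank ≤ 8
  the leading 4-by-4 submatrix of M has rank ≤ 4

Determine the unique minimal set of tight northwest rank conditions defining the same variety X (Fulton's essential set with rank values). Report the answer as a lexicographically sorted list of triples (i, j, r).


Recovering R(i,j) via the rank-extension bound from the 14 conditions:

  0, 1, 1, 1, 1, 1, 1, 1
  0, 1, 2, 2, 2, 2, 2, 2
  0, 1, 2, 3, 3, 3, 3, 3
  0, 1, 2, 3, 3, 3, 4, 4
  0, 1, 2, 3, 3, 3, 4, 5
  0, 1, 2, 3, 4, 4, 5, 6
  0, 1, 2, 3, 4, 5, 6, 7
  1, 2, 3, 4, 5, 6, 7, 8

the unique w with this rank table is (2, 3, 4, 7, 8, 5, 6, 1).

Fulton essential set (2 of the 11 Rothe cells):

[(5, 6, 3), (7, 1, 0)]


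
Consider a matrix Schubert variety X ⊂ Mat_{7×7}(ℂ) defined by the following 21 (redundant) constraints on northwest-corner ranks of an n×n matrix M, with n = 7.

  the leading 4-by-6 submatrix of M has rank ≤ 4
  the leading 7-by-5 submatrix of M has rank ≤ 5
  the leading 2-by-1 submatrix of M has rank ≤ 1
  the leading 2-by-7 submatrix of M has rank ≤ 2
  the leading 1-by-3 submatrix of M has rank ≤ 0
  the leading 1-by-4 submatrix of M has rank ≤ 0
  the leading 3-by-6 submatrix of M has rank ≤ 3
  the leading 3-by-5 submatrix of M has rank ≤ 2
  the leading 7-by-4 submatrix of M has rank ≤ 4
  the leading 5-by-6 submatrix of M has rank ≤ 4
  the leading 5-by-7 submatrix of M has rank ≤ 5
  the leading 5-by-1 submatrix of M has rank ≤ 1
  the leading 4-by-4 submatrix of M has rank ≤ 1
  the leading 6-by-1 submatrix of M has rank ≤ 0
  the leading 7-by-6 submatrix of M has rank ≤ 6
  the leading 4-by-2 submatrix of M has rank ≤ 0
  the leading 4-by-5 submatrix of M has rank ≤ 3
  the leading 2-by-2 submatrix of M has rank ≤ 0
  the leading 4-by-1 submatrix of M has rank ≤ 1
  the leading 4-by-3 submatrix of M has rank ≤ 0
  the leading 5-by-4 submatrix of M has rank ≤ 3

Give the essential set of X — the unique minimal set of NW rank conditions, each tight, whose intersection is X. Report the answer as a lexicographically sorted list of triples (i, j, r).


Computing R[i][j] = min implied NW-rank bound (n=7, 21 conditions):

  row 1: 0 | 0 | 0 | 0 | 1 | 1 | 1
  row 2: 0 | 0 | 0 | 1 | 2 | 2 | 2
  row 3: 0 | 0 | 0 | 1 | 2 | 3 | 3
  row 4: 0 | 0 | 0 | 1 | 2 | 3 | 4
  row 5: 0 | 1 | 1 | 2 | 3 | 4 | 5
  row 6: 0 | 1 | 2 | 3 | 4 | 5 | 6
  row 7: 1 | 2 | 3 | 4 | 5 | 6 | 7

the unique w with this rank table is (5, 4, 6, 7, 2, 3, 1).

|D(w)|=15, |Ess(w)|=3:

[(1, 4, 0), (4, 3, 0), (6, 1, 0)]
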